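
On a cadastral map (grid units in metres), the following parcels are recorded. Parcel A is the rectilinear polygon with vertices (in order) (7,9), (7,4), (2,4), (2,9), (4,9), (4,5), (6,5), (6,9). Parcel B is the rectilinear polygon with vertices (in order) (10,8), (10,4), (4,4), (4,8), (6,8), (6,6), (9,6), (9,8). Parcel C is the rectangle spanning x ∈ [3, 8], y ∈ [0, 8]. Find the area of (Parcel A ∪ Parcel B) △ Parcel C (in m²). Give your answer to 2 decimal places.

35.00

|Parcel A ∪ Parcel B| = 31.
|(Parcel A ∪ Parcel B) ∩ Parcel C| = 18.
|(Parcel A ∪ Parcel B) △ Parcel C| = 31 + 40 − 36 = 35.00.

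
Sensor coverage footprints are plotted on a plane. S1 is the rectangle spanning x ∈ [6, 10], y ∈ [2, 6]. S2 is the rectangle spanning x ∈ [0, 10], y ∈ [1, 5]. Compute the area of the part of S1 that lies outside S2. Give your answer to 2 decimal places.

4.00

|S1∩S2|: x∈[6,10], y∈[2,5] → 4·3 = 12.
|S1| = 16.
|S1 ∖ S2| = |S1| − |S1∩S2| = 16 − 12 = 4.00.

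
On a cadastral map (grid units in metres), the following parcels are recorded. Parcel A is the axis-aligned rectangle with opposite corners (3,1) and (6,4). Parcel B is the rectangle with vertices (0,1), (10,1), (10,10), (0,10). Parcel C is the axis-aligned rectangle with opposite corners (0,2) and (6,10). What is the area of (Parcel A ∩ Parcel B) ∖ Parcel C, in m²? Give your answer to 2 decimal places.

|Parcel A ∩ Parcel B| = 9.
|(Parcel A ∩ Parcel B) ∩ Parcel C| = 6.
|(Parcel A ∩ Parcel B) ∖ Parcel C| = 9 − 6 = 3.00.

3.00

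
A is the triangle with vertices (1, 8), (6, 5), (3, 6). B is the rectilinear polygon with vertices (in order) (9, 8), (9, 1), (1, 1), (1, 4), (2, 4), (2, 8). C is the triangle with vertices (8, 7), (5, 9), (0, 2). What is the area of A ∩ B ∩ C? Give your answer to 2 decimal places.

1.05

The intersection is the polygon with vertices (3,6), (2.917,6.083), (3.3,6.62), (5.388,5.367), (5.217,5.261).
By the shoelace formula its area is 1.05.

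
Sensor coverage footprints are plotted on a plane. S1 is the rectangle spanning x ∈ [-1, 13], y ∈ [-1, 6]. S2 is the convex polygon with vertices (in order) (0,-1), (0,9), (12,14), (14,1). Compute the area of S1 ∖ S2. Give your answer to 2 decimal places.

|S1| = 98, |S1∩S2| = 78.9286.
|S1 ∖ S2| = |S1| − |S1∩S2| = 98 − 78.9286 = 19.07.

19.07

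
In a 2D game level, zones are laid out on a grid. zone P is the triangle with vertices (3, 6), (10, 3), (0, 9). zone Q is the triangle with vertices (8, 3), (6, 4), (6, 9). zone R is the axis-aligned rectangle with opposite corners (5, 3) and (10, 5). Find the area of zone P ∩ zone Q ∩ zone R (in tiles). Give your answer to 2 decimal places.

The intersection is the polygon with vertices (6,5), (6.667,5), (7.5,4.5), (7.667,4), (6,4.714).
By the shoelace formula its area is 0.74.

0.74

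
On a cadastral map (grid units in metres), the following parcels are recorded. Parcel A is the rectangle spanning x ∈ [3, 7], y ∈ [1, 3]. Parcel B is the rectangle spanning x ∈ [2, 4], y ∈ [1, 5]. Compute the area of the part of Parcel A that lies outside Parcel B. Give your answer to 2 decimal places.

|Parcel A∩Parcel B|: x∈[3,4], y∈[1,3] → 1·2 = 2.
|Parcel A| = 8.
|Parcel A ∖ Parcel B| = |Parcel A| − |Parcel A∩Parcel B| = 8 − 2 = 6.00.

6.00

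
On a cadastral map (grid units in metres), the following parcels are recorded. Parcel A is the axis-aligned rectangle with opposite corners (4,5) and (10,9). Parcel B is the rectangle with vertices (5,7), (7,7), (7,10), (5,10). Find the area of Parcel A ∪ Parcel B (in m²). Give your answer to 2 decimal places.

26.00

By inclusion–exclusion:
Individual areas: |Parcel A| = 24, |Parcel B| = 6.
|Parcel A∩Parcel B|: x∈[5,7], y∈[7,9] → 2·2 = 4.
|Parcel A ∪ Parcel B| = 30 − 4 = 26.00.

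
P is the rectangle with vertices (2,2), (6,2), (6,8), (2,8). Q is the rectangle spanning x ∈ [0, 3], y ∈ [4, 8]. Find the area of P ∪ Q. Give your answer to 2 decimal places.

By inclusion–exclusion:
Individual areas: |P| = 24, |Q| = 12.
|P∩Q|: x∈[2,3], y∈[4,8] → 1·4 = 4.
|P ∪ Q| = 36 − 4 = 32.00.

32.00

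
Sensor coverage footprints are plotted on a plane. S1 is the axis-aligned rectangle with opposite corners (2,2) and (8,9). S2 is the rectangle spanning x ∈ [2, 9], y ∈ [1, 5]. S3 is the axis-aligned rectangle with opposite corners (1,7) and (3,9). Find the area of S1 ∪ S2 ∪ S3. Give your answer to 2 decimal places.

54.00

By inclusion–exclusion:
Individual areas: |S1| = 42, |S2| = 28, |S3| = 4.
|S1∩S2|: x∈[2,8], y∈[2,5] → 6·3 = 18.
|S1∩S3|: x∈[2,3], y∈[7,9] → 1·2 = 2.
|S2∩S3| = 0 (no overlap).
|S1∩S2∩S3| = 0.
|S1 ∪ S2 ∪ S3| = 74 − 20 + 0 = 54.00.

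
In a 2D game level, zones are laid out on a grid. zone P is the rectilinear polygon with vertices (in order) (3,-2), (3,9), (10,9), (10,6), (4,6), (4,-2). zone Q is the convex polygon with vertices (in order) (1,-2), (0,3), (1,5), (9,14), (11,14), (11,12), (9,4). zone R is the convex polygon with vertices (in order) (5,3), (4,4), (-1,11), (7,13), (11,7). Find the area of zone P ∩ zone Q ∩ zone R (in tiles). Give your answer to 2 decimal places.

20.36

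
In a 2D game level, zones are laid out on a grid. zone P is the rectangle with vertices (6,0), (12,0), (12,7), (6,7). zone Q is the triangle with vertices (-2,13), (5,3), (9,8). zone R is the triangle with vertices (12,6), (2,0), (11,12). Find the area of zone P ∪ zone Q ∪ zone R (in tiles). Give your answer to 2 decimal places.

By inclusion–exclusion:
Individual areas: |zone P| = 42, |zone Q| = 37.5, |zone R| = 33.
|zone P∩zone Q| = 3.025.
|zone P∩zone R| = 15.675.
|zone Q∩zone R| = 4.3505.
|zone P∩zone Q∩zone R| = 1.9833.
|zone P ∪ zone Q ∪ zone R| = 112.5 − 23.0505 + 1.9833 = 91.43.

91.43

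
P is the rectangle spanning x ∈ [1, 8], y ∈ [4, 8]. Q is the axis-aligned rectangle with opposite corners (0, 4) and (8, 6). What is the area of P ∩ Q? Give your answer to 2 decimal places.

14.00

|P∩Q|: x∈[1,8], y∈[4,6] → 7·2 = 14.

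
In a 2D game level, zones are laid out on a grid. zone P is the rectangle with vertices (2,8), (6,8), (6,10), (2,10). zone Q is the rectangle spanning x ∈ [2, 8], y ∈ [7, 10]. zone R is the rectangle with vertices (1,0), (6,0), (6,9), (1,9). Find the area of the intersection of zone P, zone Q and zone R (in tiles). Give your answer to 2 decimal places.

4.00

The intersection is the polygon with vertices (2,8), (2,9), (6,9), (6,8).
By the shoelace formula its area is 4.00.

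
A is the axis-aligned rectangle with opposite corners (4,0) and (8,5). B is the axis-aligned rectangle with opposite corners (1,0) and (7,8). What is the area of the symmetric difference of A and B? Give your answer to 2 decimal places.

|A∩B|: x∈[4,7], y∈[0,5] → 3·5 = 15.
|A △ B| = |A| + |B| − 2·|A∩B| = 20 + 48 − 30 = 38.00.

38.00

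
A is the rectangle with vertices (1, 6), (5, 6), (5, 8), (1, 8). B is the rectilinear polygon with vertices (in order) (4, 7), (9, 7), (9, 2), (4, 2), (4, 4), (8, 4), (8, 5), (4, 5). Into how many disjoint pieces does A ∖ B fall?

1

A ∖ B is a single connected region.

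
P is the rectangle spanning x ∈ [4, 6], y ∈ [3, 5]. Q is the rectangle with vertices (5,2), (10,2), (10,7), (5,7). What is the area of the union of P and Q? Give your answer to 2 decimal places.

By inclusion–exclusion:
Individual areas: |P| = 4, |Q| = 25.
|P∩Q|: x∈[5,6], y∈[3,5] → 1·2 = 2.
|P ∪ Q| = 29 − 2 = 27.00.

27.00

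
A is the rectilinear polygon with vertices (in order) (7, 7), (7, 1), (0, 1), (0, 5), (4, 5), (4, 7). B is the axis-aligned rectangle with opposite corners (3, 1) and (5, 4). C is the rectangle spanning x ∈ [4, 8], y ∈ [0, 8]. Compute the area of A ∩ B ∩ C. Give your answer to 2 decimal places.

3.00

The intersection is the polygon with vertices (5,4), (5,1), (4,1), (4,4).
By the shoelace formula its area is 3.00.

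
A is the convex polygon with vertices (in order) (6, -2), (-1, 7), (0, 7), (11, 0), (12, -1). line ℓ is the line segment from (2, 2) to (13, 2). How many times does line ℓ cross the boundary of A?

2

The segment meets the boundary at (7.857,2), (2.889,2).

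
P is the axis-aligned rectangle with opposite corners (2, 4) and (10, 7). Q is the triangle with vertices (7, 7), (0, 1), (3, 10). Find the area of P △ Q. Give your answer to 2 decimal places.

27.00

|P| = 24, |Q| = 22.5, |P∩Q| = 9.75.
|P △ Q| = |P| + |Q| − 2·|P∩Q| = 24 + 22.5 − 19.5 = 27.00.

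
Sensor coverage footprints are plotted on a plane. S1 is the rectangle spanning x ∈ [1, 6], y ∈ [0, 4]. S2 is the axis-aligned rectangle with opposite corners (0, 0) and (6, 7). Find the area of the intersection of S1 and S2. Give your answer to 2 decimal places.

|S1∩S2|: x∈[1,6], y∈[0,4] → 5·4 = 20.

20.00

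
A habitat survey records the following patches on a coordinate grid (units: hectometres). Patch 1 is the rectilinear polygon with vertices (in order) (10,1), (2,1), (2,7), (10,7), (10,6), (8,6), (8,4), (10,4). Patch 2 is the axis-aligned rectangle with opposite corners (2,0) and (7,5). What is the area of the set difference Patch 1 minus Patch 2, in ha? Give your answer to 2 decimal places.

24.00

|Patch 1| = 44, |Patch 1∩Patch 2| = 20.
|Patch 1 ∖ Patch 2| = |Patch 1| − |Patch 1∩Patch 2| = 44 − 20 = 24.00.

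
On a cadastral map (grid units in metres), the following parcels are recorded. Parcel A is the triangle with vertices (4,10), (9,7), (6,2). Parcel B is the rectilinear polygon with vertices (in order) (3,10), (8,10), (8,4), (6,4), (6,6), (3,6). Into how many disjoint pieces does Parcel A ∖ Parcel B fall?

2

Parcel A ∖ Parcel B splits into 2 disjoint pieces (area 1.1333, area 3.2).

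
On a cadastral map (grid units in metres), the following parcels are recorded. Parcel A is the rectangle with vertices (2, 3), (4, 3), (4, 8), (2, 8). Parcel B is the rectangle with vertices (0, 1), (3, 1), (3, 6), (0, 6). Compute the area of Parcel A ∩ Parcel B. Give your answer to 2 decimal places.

3.00

|Parcel A∩Parcel B|: x∈[2,3], y∈[3,6] → 1·3 = 3.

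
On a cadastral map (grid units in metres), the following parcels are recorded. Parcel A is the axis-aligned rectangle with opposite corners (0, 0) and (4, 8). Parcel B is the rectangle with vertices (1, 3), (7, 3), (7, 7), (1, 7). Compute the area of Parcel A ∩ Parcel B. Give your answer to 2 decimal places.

|Parcel A∩Parcel B|: x∈[1,4], y∈[3,7] → 3·4 = 12.

12.00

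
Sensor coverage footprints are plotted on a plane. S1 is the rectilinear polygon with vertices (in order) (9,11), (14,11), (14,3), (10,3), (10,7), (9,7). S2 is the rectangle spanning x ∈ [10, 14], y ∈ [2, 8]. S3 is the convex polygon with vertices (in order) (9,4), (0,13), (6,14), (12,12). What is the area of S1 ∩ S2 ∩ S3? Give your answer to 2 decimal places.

0.33

The intersection is the polygon with vertices (10,7), (10,8), (10.5,8), (10,6.667).
By the shoelace formula its area is 0.33.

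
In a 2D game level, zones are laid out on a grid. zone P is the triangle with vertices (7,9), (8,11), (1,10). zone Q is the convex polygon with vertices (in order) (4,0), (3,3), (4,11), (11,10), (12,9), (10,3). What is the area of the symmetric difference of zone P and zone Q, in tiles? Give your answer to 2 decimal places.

64.54

|zone P| = 6.5, |zone Q| = 67.5, |zone P∩zone Q| = 4.7289.
|zone P △ zone Q| = |zone P| + |zone Q| − 2·|zone P∩zone Q| = 6.5 + 67.5 − 9.4578 = 64.54.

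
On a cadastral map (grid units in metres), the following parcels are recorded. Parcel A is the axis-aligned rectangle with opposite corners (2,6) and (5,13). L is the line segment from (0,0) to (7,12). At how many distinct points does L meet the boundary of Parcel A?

2

The segment meets the boundary at (5,8.571), (3.5,6).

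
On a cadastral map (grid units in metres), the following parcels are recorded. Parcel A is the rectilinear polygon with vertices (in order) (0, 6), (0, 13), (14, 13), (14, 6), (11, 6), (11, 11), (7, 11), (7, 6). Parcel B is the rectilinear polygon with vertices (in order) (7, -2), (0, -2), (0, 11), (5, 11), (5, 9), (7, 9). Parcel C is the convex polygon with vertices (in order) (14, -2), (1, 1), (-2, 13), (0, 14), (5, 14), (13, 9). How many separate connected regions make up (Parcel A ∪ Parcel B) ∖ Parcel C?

2

(Parcel A ∪ Parcel B) ∖ Parcel C splits into 2 disjoint pieces (area 18.9409, area 18.8462).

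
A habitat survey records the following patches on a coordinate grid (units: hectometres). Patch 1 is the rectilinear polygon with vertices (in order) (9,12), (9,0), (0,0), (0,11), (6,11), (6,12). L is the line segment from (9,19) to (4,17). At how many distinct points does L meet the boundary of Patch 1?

0

The segment lies entirely outside Patch 1 and never meets its boundary.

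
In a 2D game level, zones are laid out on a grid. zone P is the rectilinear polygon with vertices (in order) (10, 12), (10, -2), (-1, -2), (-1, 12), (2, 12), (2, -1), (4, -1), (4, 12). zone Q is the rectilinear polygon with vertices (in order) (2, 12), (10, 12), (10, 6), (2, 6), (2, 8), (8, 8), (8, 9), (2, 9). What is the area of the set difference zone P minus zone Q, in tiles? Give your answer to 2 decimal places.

96.00

|zone P| = 128, |zone P∩zone Q| = 32.
|zone P ∖ zone Q| = |zone P| − |zone P∩zone Q| = 128 − 32 = 96.00.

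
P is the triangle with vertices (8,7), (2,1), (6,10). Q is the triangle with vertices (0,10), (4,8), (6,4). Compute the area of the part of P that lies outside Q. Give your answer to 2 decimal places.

|P| = 15, |P∩Q| = 1.2198.
|P ∖ Q| = |P| − |P∩Q| = 15 − 1.2198 = 13.78.

13.78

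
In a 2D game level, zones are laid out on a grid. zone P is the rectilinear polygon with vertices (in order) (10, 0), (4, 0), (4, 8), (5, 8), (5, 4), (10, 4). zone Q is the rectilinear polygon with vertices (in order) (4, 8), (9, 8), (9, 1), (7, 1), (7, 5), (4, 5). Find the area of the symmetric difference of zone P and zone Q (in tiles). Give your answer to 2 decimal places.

|zone P| = 28, |zone Q| = 23, |zone P∩zone Q| = 9.
|zone P △ zone Q| = |zone P| + |zone Q| − 2·|zone P∩zone Q| = 28 + 23 − 18 = 33.00.

33.00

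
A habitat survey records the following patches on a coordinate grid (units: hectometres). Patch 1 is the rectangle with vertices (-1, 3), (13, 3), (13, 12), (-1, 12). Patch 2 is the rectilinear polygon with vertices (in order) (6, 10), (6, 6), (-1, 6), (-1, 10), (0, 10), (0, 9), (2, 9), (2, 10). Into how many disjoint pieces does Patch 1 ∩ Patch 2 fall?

1

Patch 1 ∩ Patch 2 is a single connected region.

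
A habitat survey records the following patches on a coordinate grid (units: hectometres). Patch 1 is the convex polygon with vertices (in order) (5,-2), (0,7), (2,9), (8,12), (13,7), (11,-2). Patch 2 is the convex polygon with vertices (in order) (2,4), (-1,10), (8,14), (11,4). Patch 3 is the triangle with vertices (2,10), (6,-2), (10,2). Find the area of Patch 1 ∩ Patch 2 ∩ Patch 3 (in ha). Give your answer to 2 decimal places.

11.81

The intersection is the polygon with vertices (2.667,9.333), (8,4), (4,4), (2.286,9.143).
By the shoelace formula its area is 11.81.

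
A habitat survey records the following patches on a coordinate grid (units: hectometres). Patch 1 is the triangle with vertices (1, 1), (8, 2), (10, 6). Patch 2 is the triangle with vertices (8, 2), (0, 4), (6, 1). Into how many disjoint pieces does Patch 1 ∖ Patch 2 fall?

2

Patch 1 ∖ Patch 2 splits into 2 disjoint pieces (area 1.9006, area 8.069).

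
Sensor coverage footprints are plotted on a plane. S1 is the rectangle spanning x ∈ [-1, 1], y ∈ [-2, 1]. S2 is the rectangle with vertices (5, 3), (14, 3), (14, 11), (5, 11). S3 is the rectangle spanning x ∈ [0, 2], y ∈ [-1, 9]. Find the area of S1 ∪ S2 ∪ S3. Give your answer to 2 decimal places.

By inclusion–exclusion:
Individual areas: |S1| = 6, |S2| = 72, |S3| = 20.
|S1∩S2| = 0 (no overlap).
|S1∩S3|: x∈[0,1], y∈[-1,1] → 1·2 = 2.
|S2∩S3| = 0 (no overlap).
|S1∩S2∩S3| = 0.
|S1 ∪ S2 ∪ S3| = 98 − 2 + 0 = 96.00.

96.00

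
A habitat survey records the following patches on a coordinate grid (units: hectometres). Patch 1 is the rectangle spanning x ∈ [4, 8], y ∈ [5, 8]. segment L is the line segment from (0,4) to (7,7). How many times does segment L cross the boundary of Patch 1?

The segment meets the boundary at (4,5.714).

1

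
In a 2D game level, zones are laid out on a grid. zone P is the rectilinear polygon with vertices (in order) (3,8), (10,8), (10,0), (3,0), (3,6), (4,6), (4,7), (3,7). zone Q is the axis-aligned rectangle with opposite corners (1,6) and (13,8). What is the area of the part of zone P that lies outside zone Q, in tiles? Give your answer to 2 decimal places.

|zone P| = 55, |zone P∩zone Q| = 13.
|zone P ∖ zone Q| = |zone P| − |zone P∩zone Q| = 55 − 13 = 42.00.

42.00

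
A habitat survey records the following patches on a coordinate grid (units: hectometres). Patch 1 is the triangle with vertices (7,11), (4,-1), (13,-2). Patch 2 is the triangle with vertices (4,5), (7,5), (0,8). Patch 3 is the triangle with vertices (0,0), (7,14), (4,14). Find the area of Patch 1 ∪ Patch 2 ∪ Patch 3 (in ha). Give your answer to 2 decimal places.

By inclusion–exclusion:
Individual areas: |Patch 1| = 55.5, |Patch 2| = 4.5, |Patch 3| = 21.
|Patch 1∩Patch 2| = 0.4355.
|Patch 1∩Patch 3| = 0.
|Patch 2∩Patch 3| = 0.9241.
|Patch 1∩Patch 2∩Patch 3| = 0.
|Patch 1 ∪ Patch 2 ∪ Patch 3| = 81 − 1.3595 + 0 = 79.64.

79.64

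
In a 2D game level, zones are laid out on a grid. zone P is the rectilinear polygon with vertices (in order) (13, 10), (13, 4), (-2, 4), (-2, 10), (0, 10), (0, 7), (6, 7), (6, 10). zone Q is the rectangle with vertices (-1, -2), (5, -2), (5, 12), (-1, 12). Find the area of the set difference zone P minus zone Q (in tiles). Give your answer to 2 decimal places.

|zone P| = 72, |zone P∩zone Q| = 21.
|zone P ∖ zone Q| = |zone P| − |zone P∩zone Q| = 72 − 21 = 51.00.

51.00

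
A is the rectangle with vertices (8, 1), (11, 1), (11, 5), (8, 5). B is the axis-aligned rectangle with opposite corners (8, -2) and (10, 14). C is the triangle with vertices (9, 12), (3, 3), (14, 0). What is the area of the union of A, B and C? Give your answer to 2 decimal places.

By inclusion–exclusion:
Individual areas: |A| = 12, |B| = 32, |C| = 58.5.
|A∩B|: x∈[8,10], y∈[1,5] → 2·4 = 8.
|A∩C| = 11.2576.
|B∩C| = 19.3227.
|A∩B∩C| = 7.2727.
|A ∪ B ∪ C| = 102.5 − 38.5803 + 7.2727 = 71.19.

71.19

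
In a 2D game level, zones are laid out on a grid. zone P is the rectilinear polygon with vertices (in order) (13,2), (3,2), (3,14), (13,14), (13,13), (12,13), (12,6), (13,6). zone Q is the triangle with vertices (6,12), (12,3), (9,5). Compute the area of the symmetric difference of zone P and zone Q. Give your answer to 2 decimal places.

|zone P| = 113, |zone Q| = 7.5, |zone P∩zone Q| = 7.5.
|zone P △ zone Q| = |zone P| + |zone Q| − 2·|zone P∩zone Q| = 113 + 7.5 − 15 = 105.50.

105.50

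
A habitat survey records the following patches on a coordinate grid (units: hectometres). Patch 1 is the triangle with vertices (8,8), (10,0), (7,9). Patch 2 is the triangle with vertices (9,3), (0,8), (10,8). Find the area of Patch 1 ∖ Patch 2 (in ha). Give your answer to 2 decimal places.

0.78

|Patch 1| = 3, |Patch 1∩Patch 2| = 2.2222.
|Patch 1 ∖ Patch 2| = |Patch 1| − |Patch 1∩Patch 2| = 3 − 2.2222 = 0.78.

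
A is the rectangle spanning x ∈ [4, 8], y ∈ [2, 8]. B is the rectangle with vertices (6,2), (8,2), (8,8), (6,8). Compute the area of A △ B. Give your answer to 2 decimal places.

|A∩B|: x∈[6,8], y∈[2,8] → 2·6 = 12.
|A △ B| = |A| + |B| − 2·|A∩B| = 24 + 12 − 24 = 12.00.

12.00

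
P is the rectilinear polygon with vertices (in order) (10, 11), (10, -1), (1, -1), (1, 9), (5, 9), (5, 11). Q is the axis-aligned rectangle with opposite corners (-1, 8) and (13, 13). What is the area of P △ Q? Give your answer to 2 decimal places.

132.00

|P| = 100, |Q| = 70, |P∩Q| = 19.
|P △ Q| = |P| + |Q| − 2·|P∩Q| = 100 + 70 − 38 = 132.00.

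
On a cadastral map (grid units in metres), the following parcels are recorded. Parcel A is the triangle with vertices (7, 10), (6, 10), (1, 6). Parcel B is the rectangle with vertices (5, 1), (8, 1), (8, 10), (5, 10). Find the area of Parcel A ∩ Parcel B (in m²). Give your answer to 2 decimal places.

0.93

The intersection is the polygon with vertices (7,10), (5,8.667), (5,9.2), (6,10).
By the shoelace formula its area is 0.93.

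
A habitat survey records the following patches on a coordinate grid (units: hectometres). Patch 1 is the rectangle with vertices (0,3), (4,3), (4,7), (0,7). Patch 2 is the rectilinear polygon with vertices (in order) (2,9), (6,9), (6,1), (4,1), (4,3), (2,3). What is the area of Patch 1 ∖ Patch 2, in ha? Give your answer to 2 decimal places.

|Patch 1| = 16, |Patch 1∩Patch 2| = 8.
|Patch 1 ∖ Patch 2| = |Patch 1| − |Patch 1∩Patch 2| = 16 − 8 = 8.00.

8.00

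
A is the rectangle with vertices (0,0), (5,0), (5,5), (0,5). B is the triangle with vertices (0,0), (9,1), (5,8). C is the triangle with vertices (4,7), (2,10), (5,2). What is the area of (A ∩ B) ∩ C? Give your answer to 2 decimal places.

The region (A ∩ B) ∩ C is the polygon with vertices (4.4,5), (5,2), (3.875,5).
By the shoelace formula its area is 0.79.

0.79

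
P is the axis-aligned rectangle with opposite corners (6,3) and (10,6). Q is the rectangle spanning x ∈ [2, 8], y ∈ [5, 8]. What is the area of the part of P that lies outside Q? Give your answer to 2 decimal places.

10.00

|P∩Q|: x∈[6,8], y∈[5,6] → 2·1 = 2.
|P| = 12.
|P ∖ Q| = |P| − |P∩Q| = 12 − 2 = 10.00.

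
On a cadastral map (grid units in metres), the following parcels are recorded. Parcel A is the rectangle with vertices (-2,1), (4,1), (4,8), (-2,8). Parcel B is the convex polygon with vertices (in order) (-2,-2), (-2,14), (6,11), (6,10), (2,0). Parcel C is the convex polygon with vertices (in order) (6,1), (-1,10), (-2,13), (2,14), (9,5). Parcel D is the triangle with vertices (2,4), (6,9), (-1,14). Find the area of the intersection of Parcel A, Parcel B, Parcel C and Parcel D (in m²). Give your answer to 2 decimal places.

The intersection is the polygon with vertices (0.954,7.488), (0.8,8), (4,8), (4,6.5), (2.845,5.056).
By the shoelace formula its area is 5.87.

5.87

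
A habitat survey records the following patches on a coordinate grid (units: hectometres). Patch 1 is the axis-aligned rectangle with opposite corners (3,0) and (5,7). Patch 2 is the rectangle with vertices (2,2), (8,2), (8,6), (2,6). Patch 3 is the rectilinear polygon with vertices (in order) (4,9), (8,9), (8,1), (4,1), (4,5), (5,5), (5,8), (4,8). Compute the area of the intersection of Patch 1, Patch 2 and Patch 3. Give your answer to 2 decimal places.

3.00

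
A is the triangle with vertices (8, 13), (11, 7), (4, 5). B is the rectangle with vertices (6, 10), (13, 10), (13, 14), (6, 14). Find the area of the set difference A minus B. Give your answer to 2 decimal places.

19.50

|A| = 24, |A∩B| = 4.5.
|A ∖ B| = |A| − |A∩B| = 24 − 4.5 = 19.50.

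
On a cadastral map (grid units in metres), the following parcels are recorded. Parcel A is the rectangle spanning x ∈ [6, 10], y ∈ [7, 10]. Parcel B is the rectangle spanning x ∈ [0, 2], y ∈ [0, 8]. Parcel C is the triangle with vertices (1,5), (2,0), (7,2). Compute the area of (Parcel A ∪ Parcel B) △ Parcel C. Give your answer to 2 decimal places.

|Parcel A ∪ Parcel B| = 28.
|(Parcel A ∪ Parcel B) ∩ Parcel C| = 2.25.
|(Parcel A ∪ Parcel B) △ Parcel C| = 28 + 13.5 − 4.5 = 37.00.

37.00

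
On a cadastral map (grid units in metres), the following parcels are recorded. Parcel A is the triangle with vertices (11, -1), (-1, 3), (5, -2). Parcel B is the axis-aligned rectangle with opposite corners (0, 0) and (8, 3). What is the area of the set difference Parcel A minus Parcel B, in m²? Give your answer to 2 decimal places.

|Parcel A| = 18, |Parcel A∩Parcel B| = 7.85.
|Parcel A ∖ Parcel B| = |Parcel A| − |Parcel A∩Parcel B| = 18 − 7.85 = 10.15.

10.15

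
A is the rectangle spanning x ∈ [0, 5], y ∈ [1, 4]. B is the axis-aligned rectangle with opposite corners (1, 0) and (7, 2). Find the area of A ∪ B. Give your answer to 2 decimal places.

23.00

By inclusion–exclusion:
Individual areas: |A| = 15, |B| = 12.
|A∩B|: x∈[1,5], y∈[1,2] → 4·1 = 4.
|A ∪ B| = 27 − 4 = 23.00.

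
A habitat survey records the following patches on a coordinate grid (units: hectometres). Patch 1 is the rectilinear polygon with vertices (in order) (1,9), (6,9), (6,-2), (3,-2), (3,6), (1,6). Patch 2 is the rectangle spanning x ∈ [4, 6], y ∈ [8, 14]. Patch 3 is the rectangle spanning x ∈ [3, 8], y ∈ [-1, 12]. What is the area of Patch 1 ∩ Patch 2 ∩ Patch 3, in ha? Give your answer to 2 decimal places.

2.00

The intersection is the polygon with vertices (6,8), (4,8), (4,9), (6,9).
By the shoelace formula its area is 2.00.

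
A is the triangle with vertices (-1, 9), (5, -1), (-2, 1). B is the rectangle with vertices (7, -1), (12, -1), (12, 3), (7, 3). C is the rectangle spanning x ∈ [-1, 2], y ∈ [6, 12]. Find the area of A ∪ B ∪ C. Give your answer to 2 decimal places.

By inclusion–exclusion:
Individual areas: |A| = 29, |B| = 20, |C| = 18.
|A∩B| = 0.
|A∩C| = 2.7.
|B∩C| = 0 (no overlap).
|A∩B∩C| = 0.
|A ∪ B ∪ C| = 67 − 2.7 + 0 = 64.30.

64.30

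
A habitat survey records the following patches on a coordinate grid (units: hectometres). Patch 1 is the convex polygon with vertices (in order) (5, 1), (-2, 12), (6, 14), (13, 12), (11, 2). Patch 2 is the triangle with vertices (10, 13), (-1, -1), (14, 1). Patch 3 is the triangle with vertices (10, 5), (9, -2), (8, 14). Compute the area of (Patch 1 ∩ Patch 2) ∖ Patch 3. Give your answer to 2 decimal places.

|Patch 1 ∩ Patch 2| = 61.1655.
|(Patch 1 ∩ Patch 2) ∩ Patch 3| = 9.3756.
|(Patch 1 ∩ Patch 2) ∖ Patch 3| = 61.1655 − 9.3756 = 51.79.

51.79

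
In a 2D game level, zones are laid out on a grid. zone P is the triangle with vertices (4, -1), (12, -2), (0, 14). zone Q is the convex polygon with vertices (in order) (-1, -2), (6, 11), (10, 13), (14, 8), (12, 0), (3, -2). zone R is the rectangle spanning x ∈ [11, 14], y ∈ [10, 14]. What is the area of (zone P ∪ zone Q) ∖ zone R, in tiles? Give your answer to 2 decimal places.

|zone P ∪ zone Q| = 148.4846.
|(zone P ∪ zone Q) ∩ zone R| = 1.225.
|(zone P ∪ zone Q) ∖ zone R| = 148.4846 − 1.225 = 147.26.

147.26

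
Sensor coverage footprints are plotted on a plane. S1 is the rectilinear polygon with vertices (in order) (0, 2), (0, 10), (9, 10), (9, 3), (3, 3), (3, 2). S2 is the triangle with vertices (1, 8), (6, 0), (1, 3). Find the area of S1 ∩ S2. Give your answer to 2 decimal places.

8.98

The intersection is the polygon with vertices (3,3), (3,2), (2.667,2), (1,3), (1,8), (4.125,3).
By the shoelace formula its area is 8.98.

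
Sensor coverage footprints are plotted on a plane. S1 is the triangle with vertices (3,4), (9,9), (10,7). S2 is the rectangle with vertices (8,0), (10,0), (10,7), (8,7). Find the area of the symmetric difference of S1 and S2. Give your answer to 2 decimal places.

20.79

|S1| = 8.5, |S2| = 14, |S1∩S2| = 0.8571.
|S1 △ S2| = |S1| + |S2| − 2·|S1∩S2| = 8.5 + 14 − 1.7143 = 20.79.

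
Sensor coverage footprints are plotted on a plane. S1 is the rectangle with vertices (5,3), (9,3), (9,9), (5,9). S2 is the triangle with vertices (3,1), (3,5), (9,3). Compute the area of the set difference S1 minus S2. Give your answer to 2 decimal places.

|S1| = 24, |S1∩S2| = 2.6667.
|S1 ∖ S2| = |S1| − |S1∩S2| = 24 − 2.6667 = 21.33.

21.33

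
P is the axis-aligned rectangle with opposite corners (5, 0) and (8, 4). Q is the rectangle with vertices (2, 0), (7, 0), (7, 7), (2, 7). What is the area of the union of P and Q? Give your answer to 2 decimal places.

By inclusion–exclusion:
Individual areas: |P| = 12, |Q| = 35.
|P∩Q|: x∈[5,7], y∈[0,4] → 2·4 = 8.
|P ∪ Q| = 47 − 8 = 39.00.

39.00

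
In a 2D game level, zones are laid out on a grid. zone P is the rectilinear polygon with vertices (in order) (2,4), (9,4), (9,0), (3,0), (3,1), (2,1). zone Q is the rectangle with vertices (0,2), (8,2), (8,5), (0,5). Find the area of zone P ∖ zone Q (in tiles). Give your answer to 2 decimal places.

15.00

|zone P| = 27, |zone P∩zone Q| = 12.
|zone P ∖ zone Q| = |zone P| − |zone P∩zone Q| = 27 − 12 = 15.00.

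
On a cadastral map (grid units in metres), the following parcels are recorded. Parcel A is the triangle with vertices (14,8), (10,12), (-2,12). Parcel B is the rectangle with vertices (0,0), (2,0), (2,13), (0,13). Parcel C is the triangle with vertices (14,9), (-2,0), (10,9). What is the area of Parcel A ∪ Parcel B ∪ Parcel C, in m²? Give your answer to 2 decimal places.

64.17

By inclusion–exclusion:
Individual areas: |Parcel A| = 24, |Parcel B| = 26, |Parcel C| = 18.
|Parcel A∩Parcel B| = 1.5.
|Parcel A∩Parcel C| = 1.2046.
|Parcel B∩Parcel C| = 1.125.
|Parcel A∩Parcel B∩Parcel C| = 0.
|Parcel A ∪ Parcel B ∪ Parcel C| = 68 − 3.8296 + 0 = 64.17.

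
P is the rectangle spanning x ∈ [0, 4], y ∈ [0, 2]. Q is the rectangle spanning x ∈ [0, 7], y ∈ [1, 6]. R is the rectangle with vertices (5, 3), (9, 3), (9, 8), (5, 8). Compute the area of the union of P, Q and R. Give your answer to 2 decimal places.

By inclusion–exclusion:
Individual areas: |P| = 8, |Q| = 35, |R| = 20.
|P∩Q|: x∈[0,4], y∈[1,2] → 4·1 = 4.
|P∩R| = 0 (no overlap).
|Q∩R|: x∈[5,7], y∈[3,6] → 2·3 = 6.
|P∩Q∩R| = 0.
|P ∪ Q ∪ R| = 63 − 10 + 0 = 53.00.

53.00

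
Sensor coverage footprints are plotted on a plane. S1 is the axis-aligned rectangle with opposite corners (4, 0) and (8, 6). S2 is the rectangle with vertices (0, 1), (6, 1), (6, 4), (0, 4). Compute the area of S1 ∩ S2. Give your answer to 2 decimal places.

6.00

|S1∩S2|: x∈[4,6], y∈[1,4] → 2·3 = 6.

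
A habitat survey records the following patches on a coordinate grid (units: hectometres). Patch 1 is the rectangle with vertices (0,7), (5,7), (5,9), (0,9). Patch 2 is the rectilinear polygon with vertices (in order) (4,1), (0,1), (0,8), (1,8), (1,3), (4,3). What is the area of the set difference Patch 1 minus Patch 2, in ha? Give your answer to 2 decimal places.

9.00

|Patch 1| = 10, |Patch 1∩Patch 2| = 1.
|Patch 1 ∖ Patch 2| = |Patch 1| − |Patch 1∩Patch 2| = 10 − 1 = 9.00.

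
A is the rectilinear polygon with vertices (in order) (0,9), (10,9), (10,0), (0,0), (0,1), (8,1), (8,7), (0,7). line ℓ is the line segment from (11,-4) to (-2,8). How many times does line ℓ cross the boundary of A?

The segment meets the boundary at (5.583,1), (6.667,0).

2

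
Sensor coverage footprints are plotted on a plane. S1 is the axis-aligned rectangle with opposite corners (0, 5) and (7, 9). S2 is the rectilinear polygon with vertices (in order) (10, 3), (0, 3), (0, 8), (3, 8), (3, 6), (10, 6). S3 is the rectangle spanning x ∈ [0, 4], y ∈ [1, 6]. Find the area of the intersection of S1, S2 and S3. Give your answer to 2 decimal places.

4.00

The intersection is the polygon with vertices (0,5), (0,6), (3,6), (4,6), (4,5).
By the shoelace formula its area is 4.00.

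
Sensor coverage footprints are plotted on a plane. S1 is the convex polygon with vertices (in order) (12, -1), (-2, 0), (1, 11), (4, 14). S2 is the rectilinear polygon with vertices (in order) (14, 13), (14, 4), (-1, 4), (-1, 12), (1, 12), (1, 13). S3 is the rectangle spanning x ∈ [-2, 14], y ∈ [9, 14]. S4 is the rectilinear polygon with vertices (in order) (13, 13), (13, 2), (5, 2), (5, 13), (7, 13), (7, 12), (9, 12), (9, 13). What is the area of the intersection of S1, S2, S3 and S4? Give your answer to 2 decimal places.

2.60

The intersection is the polygon with vertices (6.667,9), (5,9), (5,12.125).
By the shoelace formula its area is 2.60.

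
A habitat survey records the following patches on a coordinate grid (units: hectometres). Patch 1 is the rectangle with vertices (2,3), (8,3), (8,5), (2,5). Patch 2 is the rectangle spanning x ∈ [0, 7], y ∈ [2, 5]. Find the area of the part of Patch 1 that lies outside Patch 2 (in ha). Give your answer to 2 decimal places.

2.00

|Patch 1∩Patch 2|: x∈[2,7], y∈[3,5] → 5·2 = 10.
|Patch 1| = 12.
|Patch 1 ∖ Patch 2| = |Patch 1| − |Patch 1∩Patch 2| = 12 − 10 = 2.00.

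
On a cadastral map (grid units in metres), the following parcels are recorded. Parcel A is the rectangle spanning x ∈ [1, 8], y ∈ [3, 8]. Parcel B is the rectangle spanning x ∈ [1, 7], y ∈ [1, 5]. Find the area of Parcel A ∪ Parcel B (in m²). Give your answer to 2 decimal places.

By inclusion–exclusion:
Individual areas: |Parcel A| = 35, |Parcel B| = 24.
|Parcel A∩Parcel B|: x∈[1,7], y∈[3,5] → 6·2 = 12.
|Parcel A ∪ Parcel B| = 59 − 12 = 47.00.

47.00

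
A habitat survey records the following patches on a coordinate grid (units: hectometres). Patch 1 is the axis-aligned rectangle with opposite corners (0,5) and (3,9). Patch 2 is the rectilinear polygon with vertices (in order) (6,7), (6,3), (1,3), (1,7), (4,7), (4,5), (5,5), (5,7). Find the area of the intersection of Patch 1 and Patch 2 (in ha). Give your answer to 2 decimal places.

4.00

The intersection is the polygon with vertices (3,5), (1,5), (1,7), (3,7).
By the shoelace formula its area is 4.00.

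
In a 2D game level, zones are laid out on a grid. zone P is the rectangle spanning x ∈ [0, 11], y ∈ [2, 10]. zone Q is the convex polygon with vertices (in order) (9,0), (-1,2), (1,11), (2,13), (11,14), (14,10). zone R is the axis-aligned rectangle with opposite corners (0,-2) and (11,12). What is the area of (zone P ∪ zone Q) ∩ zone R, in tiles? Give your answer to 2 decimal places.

|zone P ∪ zone Q| = 149.8611.
|(zone P ∪ zone Q) ∩ zone R| = 118.76.

118.76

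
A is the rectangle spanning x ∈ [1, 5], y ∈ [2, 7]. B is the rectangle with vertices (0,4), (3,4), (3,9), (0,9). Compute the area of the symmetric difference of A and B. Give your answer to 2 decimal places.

|A∩B|: x∈[1,3], y∈[4,7] → 2·3 = 6.
|A △ B| = |A| + |B| − 2·|A∩B| = 20 + 15 − 12 = 23.00.

23.00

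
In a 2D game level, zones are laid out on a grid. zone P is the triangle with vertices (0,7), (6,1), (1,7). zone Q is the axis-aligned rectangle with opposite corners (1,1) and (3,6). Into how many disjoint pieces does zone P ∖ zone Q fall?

zone P ∖ zone Q splits into 2 disjoint pieces (area 0.9167, area 0.9).

2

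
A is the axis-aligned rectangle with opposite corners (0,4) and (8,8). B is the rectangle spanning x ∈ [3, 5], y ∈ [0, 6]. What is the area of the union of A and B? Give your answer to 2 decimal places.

40.00

By inclusion–exclusion:
Individual areas: |A| = 32, |B| = 12.
|A∩B|: x∈[3,5], y∈[4,6] → 2·2 = 4.
|A ∪ B| = 44 − 4 = 40.00.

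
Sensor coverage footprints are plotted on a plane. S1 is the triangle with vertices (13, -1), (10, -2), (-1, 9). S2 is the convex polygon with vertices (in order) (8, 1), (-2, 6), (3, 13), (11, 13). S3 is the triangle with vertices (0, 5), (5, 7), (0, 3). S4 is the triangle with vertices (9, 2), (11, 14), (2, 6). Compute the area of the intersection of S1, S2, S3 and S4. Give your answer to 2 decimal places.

The intersection is the polygon with vertices (3.021,5.417), (2.206,5.882), (2.949,6.179), (3.491,5.793).
By the shoelace formula its area is 0.49.

0.49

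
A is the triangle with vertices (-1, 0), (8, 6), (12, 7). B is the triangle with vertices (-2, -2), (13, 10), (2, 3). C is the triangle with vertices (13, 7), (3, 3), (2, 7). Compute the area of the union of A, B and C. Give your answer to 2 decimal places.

By inclusion–exclusion:
Individual areas: |A| = 7.5, |B| = 13.5, |C| = 22.
|A∩B| = 2.5602.
|A∩C| = 4.0972.
|B∩C| = 5.5291.
|A∩B∩C| = 0.625.
|A ∪ B ∪ C| = 43 − 12.1865 + 0.625 = 31.44.

31.44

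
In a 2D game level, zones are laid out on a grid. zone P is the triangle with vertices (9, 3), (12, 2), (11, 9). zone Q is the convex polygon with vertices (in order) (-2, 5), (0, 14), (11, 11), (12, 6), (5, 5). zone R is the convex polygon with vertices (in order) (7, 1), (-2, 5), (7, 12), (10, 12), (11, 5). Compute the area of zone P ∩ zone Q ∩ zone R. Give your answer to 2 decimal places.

The intersection is the polygon with vertices (9.9,5.7), (10.6,7.8), (10.88,5.84).
By the shoelace formula its area is 0.98.

0.98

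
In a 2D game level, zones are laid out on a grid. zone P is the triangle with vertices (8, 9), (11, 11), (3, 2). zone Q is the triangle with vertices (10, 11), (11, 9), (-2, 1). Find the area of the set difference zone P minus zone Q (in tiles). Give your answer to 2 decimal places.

|zone P| = 5.5, |zone P∩zone Q| = 3.9066.
|zone P ∖ zone Q| = |zone P| − |zone P∩zone Q| = 5.5 − 3.9066 = 1.59.

1.59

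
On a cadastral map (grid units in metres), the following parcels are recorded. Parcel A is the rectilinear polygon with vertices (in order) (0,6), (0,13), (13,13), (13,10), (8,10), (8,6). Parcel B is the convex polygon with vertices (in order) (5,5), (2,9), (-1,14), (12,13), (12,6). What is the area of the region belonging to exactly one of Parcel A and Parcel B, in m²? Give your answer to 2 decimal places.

|Parcel A| = 71, |Parcel B| = 81.5, |Parcel A∩Parcel B| = 55.2917.
|Parcel A △ Parcel B| = |Parcel A| + |Parcel B| − 2·|Parcel A∩Parcel B| = 71 + 81.5 − 110.5833 = 41.92.

41.92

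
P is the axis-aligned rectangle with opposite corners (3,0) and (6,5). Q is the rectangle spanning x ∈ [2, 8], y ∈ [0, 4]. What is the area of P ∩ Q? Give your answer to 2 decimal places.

|P∩Q|: x∈[3,6], y∈[0,4] → 3·4 = 12.

12.00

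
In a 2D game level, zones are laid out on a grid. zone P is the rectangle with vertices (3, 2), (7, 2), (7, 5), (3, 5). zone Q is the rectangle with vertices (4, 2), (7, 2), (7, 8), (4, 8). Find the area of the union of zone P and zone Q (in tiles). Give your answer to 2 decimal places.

21.00

By inclusion–exclusion:
Individual areas: |zone P| = 12, |zone Q| = 18.
|zone P∩zone Q|: x∈[4,7], y∈[2,5] → 3·3 = 9.
|zone P ∪ zone Q| = 30 − 9 = 21.00.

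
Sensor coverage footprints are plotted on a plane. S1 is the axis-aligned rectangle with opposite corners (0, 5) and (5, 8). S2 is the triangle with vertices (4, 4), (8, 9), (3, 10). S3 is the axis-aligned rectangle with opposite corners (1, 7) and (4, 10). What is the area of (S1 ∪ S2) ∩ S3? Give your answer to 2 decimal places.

4.57

The region (S1 ∪ S2) ∩ S3 is the polygon with vertices (3.333,8), (3,10), (4,9.8), (4,7), (1,7), (1,8).
By the shoelace formula its area is 4.57.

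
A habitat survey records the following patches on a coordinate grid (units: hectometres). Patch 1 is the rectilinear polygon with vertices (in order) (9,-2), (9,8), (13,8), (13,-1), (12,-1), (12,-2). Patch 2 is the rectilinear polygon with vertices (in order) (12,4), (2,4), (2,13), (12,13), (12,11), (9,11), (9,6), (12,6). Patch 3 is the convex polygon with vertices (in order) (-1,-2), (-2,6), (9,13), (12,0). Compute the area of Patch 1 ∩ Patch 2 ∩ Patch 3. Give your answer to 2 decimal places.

3.69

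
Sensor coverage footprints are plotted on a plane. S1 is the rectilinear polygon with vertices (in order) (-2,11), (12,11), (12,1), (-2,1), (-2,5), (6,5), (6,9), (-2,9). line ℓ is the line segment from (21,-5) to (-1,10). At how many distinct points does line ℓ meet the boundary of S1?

3

The segment meets the boundary at (0.467,9), (6,5.227), (12,1.136).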